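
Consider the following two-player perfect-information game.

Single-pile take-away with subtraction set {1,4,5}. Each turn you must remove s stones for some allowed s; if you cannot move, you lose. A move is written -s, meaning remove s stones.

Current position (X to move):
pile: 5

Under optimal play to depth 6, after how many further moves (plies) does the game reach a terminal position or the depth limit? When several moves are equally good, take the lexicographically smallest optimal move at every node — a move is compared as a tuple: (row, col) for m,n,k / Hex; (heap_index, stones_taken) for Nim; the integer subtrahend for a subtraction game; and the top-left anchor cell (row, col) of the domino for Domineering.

ply 1, X at 5 | -1=-1→4; -4=-1→1; -5=+1→0*
ply 2: 0 is terminal -1 (O); from 5 depth 6

PV length from [5]: 1 ply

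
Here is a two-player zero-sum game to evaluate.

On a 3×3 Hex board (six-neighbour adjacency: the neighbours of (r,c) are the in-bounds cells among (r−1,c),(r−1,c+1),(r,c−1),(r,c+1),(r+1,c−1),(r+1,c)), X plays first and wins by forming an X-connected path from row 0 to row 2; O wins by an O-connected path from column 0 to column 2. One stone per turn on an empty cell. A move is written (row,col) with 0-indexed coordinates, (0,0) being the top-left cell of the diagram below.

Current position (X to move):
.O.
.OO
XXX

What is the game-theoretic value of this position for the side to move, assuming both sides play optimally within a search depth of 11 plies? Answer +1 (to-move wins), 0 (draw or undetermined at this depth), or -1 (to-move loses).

value(.O./.OO/XXX, X) = -1

[.O./.OO/XXX] X move#1: (0,0):-1/XO./.OO/XXX*, (0,2):-1/.OX/.OO/XXX, (1,0):-1/.O./XOO/XXX
[XO./.OO/XXX] O move#2: (0,2):-1/XOO/.OO/XXX, (1,0):+1/XO./OOO/XXX*
[XO./OOO/XXX] end (terminal -1, X#3); searched .O./.OO/XXX to 11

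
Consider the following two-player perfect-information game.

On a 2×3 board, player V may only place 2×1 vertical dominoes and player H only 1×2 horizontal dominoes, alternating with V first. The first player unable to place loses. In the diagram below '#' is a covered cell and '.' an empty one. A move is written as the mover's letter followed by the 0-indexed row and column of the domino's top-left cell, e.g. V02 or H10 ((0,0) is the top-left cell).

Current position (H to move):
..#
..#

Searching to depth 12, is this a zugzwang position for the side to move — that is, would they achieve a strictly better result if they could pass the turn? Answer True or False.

zugzwang(..#/..#, H) = False

p1 H@[..#/..#]: H00[###/..#]+1* H10[..#/###]+1
p2 V@[###/..#] terminal -1; root [..#/..#] d12
if H skipped the turn, V would face:
~ p1 V@[..#/..#]: V00[#.#/#.#]+1* V01[.##/.##]+1
~ p2 H@[#.#/#.#] terminal -1; root [..#/..#] d12
compare (H): move=+1 vs pass=-1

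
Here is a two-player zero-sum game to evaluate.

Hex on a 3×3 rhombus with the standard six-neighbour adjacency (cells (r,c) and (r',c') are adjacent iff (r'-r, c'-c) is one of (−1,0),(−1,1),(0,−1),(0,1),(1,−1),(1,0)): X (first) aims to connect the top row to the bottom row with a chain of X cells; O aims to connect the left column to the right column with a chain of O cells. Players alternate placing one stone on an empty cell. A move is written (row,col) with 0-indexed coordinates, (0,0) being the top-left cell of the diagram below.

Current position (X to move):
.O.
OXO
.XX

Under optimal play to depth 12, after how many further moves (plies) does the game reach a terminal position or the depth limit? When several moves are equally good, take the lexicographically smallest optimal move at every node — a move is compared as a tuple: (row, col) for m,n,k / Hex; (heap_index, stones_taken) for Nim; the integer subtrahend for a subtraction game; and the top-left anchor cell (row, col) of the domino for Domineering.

PV length from [.O./OXO/.XX]: 1 ply

ply 1, X at .O./OXO/.XX | (0,0)=-1→XO./OXO/.XX; (0,2)=+1→.OX/OXO/.XX*; (2,0)=-1→.O./OXO/XXX
ply 2: .OX/OXO/.XX is terminal -1 (O); from .O./OXO/.XX depth 12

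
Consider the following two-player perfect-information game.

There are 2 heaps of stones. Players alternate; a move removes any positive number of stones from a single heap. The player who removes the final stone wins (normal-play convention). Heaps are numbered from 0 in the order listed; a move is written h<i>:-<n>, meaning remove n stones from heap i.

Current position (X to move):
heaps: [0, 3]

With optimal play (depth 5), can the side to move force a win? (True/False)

ply 1, X at (0,3) | h1:-1=-1→(0,2); h1:-2=-1→(0,1); h1:-3=+1→(0,0)*
ply 2: (0,0) is terminal -1 (O); from (0,3) depth 5

X winning at [(0,3)]: True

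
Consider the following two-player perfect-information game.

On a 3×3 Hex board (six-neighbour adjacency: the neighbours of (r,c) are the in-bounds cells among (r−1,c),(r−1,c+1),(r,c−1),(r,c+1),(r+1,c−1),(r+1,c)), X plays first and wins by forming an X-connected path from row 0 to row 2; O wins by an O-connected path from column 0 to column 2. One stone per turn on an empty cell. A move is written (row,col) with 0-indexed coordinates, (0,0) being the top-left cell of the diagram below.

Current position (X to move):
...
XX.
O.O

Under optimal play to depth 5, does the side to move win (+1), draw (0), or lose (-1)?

ply 1, X at .../XX./O.O | (0,0)=-1→X../XX./O.O; (0,1)=-1→.X./XX./O.O; (0,2)=-1→..X/XX./O.O; (1,2)=-1→.../XXX/O.O; (2,1)=+1→.../XX./OXO*
ply 2, O at .../XX./OXO | (0,0)=-1→O../XX./OXO*; (0,1)=-1→.O./XX./OXO; (0,2)=-1→..O/XX./OXO; (1,2)=-1→.../XXO/OXO
ply 3, X at O../XX./OXO | (0,1)=+1→OX./XX./OXO*; (0,2)=+1→O.X/XX./OXO; (1,2)=+1→O../XXX/OXO
ply 4: OX./XX./OXO is terminal -1 (O); from .../XX./O.O depth 5

value(.../XX./O.O, X) = +1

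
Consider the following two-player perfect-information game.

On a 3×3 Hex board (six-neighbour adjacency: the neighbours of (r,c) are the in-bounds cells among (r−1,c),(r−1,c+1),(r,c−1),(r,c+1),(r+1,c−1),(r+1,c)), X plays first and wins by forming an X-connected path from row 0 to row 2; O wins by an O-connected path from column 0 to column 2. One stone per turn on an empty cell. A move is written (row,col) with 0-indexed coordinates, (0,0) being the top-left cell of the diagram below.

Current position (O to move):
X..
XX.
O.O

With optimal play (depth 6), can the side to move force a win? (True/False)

O winning at [X../XX./O.O]: True

ply 1, O at X../XX./O.O | (0,1)=-1→XO./XX./O.O; (0,2)=-1→X.O/XX./O.O; (1,2)=-1→X../XXO/O.O; (2,1)=+1→X../XX./OOO*
ply 2: X../XX./OOO is terminal -1 (X); from X../XX./O.O depth 6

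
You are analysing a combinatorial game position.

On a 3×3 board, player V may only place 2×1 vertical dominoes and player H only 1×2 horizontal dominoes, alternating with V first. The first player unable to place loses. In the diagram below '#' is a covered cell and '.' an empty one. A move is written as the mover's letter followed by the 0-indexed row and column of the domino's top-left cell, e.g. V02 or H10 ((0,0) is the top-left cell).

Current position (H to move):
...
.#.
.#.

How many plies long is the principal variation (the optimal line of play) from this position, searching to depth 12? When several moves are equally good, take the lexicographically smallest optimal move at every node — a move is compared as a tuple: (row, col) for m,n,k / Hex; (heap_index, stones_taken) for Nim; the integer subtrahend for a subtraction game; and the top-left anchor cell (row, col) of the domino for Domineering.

p1 H@[.../.#./.#.]: H00[##./.#./.#.]-1* H01[.##/.#./.#.]-1
p2 V@[##./.#./.#.]: V02[###/.##/.#.]+1* V10[##./##./##.]+1 V12[##./.##/.##]+1
p3 H@[###/.##/.#.] terminal -1; root [.../.#./.#.] d12

PV length from [.../.#./.#.]: 2 plies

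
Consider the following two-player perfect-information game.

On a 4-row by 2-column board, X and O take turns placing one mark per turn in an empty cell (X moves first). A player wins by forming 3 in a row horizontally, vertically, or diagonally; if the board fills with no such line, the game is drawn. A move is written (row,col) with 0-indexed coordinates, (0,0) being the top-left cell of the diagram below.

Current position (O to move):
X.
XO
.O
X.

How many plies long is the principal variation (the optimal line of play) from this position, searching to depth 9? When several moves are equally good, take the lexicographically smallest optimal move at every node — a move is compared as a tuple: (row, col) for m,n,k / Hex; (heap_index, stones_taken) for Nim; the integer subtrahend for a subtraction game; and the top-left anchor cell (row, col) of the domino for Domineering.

PV length from [X./XO/.O/X.]: 1 ply

p1 O@[X./XO/.O/X.]: (0,1)[XO/XO/.O/X.]+1* (2,0)[X./XO/OO/X.]+1 (3,1)[X./XO/.O/XO]+1
p2 X@[XO/XO/.O/X.] terminal -1; root [X./XO/.O/X.] d9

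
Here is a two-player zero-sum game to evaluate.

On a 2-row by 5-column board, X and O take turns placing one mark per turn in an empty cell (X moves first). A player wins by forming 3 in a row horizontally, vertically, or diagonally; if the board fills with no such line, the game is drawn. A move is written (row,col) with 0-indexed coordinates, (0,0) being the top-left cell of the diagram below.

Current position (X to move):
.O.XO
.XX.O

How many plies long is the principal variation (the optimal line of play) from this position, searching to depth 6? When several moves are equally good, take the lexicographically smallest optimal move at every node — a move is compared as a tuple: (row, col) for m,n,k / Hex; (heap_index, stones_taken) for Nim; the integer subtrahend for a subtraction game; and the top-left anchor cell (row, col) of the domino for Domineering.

PV length from [.O.XO/.XX.O]: 3 plies

[.O.XO/.XX.O] X move#1: (0,0):+1/XO.XO/.XX.O*, (0,2):+1/.OXXO/.XX.O, (1,0):+1/.O.XO/XXX.O, (1,3):+1/.O.XO/.XXXO
[XO.XO/.XX.O] O move#2: (0,2):-1/XOOXO/.XX.O*, (1,0):-1/XO.XO/OXX.O, (1,3):-1/XO.XO/.XXOO
[XOOXO/.XX.O] X move#3: (1,0):+1/XOOXO/XXX.O*, (1,3):+1/XOOXO/.XXXO
[XOOXO/XXX.O] end (terminal -1, O#4); searched .O.XO/.XX.O to 6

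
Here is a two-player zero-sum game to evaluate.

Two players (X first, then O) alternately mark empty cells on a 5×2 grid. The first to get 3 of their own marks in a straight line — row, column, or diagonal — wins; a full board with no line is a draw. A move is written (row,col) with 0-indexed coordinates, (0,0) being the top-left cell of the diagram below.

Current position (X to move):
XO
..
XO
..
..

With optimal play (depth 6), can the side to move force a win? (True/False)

[XO/../XO/../..] X move#1: (1,0):+1/XO/X./XO/../..*, (1,1):+0/XO/.X/XO/../.., (3,0):-1/XO/../XO/X./.., (3,1):-1/XO/../XO/.X/.., (4,0):-1/XO/../XO/../X., (4,1):-1/XO/../XO/../.X
[XO/X./XO/../..] end (terminal -1, O#2); searched XO/../XO/../.. to 6

X winning at [XO/../XO/../..]: True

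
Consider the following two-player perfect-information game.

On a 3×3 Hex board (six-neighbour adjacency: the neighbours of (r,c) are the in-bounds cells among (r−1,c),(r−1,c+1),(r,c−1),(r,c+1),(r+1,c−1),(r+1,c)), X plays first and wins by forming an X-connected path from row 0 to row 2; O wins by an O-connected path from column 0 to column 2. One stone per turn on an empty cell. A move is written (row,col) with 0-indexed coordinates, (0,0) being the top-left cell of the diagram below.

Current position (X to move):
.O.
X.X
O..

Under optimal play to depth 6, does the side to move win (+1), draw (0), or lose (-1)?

value(.O./X.X/O.., X) = +1

p1 X@[.O./X.X/O..]: (0,0)[XO./X.X/O..]+1* (0,2)[.OX/X.X/O..]+1 (1,1)[.O./XXX/O..]+1 (2,1)[.O./X.X/OX.]-1 (2,2)[.O./X.X/O.X]-1
p2 O@[XO./X.X/O..]: (0,2)[XOO/X.X/O..]-1* (1,1)[XO./XOX/O..]-1 (2,1)[XO./X.X/OO.]-1 (2,2)[XO./X.X/O.O]-1
p3 X@[XOO/X.X/O..]: (1,1)[XOO/XXX/O..]+1* (2,1)[XOO/X.X/OX.]-1 (2,2)[XOO/X.X/O.X]-1
p4 O@[XOO/XXX/O..]: (2,1)[XOO/XXX/OO.]-1* (2,2)[XOO/XXX/O.O]-1
p5 X@[XOO/XXX/OO.]: (2,2)[XOO/XXX/OOX]+1*
p6 O@[XOO/XXX/OOX] terminal -1; root [.O./X.X/O..] d6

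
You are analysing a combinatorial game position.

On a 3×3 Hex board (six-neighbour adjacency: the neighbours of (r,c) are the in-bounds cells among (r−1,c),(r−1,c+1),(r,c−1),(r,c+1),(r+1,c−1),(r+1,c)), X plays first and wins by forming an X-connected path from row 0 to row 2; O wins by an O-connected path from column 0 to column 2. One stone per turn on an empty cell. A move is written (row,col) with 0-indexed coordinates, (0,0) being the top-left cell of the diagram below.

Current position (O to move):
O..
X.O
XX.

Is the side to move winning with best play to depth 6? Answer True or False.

ply 1, O at O../X.O/XX. | (0,1)=+1→OO./X.O/XX.*; (0,2)=-1→O.O/X.O/XX.; (1,1)=-1→O../XOO/XX.; (2,2)=-1→O../X.O/XXO
ply 2, X at OO./X.O/XX. | (0,2)=-1→OOX/X.O/XX.*; (1,1)=-1→OO./XXO/XX.; (2,2)=-1→OO./X.O/XXX
ply 3, O at OOX/X.O/XX. | (1,1)=+1→OOX/XOO/XX.*; (2,2)=-1→OOX/X.O/XXO
ply 4: OOX/XOO/XX. is terminal -1 (X); from O../X.O/XX. depth 6

O winning at [O../X.O/XX.]: True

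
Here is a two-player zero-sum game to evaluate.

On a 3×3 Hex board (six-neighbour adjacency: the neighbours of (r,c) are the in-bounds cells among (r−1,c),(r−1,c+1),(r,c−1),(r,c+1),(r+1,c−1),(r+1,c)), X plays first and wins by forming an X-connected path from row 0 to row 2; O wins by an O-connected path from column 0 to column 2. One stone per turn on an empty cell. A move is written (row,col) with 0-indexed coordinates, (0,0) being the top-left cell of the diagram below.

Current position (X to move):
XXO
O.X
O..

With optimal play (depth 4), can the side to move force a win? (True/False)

[XXO/O.X/O..] X move#1: (1,1):+1/XXO/OXX/O..*, (2,1):-1/XXO/O.X/OX., (2,2):-1/XXO/O.X/O.X
[XXO/OXX/O..] O move#2: (2,1):-1/XXO/OXX/OO.*, (2,2):-1/XXO/OXX/O.O
[XXO/OXX/OO.] X move#3: (2,2):+1/XXO/OXX/OOX*
[XXO/OXX/OOX] end (terminal -1, O#4); searched XXO/O.X/O.. to 4

X winning at [XXO/O.X/O..]: True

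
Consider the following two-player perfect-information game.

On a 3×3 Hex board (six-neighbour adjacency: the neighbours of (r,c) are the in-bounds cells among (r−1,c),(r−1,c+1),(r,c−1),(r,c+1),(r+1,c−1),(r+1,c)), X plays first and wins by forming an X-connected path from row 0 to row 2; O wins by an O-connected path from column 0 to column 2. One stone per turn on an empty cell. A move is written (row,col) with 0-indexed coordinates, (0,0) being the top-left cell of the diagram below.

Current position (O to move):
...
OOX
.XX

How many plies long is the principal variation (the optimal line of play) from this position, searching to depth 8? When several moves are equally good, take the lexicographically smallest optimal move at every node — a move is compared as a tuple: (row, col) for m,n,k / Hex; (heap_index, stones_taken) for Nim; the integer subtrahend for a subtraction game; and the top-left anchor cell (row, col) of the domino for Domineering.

PV length from [.../OOX/.XX]: 1 ply

[.../OOX/.XX] O move#1: (0,0):-1/O../OOX/.XX, (0,1):-1/.O./OOX/.XX, (0,2):+1/..O/OOX/.XX*, (2,0):-1/.../OOX/OXX
[..O/OOX/.XX] end (terminal -1, X#2); searched .../OOX/.XX to 8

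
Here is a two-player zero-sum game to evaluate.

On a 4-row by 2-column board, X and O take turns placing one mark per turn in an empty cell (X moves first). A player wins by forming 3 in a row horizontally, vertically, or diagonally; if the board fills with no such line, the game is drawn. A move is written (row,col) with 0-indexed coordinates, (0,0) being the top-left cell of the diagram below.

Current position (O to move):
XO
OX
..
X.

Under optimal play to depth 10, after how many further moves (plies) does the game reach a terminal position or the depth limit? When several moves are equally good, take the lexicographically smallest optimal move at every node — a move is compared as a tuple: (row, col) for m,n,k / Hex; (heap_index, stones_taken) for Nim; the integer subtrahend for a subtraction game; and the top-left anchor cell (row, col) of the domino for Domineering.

ply 1, O at XO/OX/../X. | (2,0)=+0→XO/OX/O./X.*; (2,1)=+0→XO/OX/.O/X.; (3,1)=+0→XO/OX/../XO
ply 2, X at XO/OX/O./X. | (2,1)=+0→XO/OX/OX/X.*; (3,1)=+0→XO/OX/O./XX
ply 3, O at XO/OX/OX/X. | (3,1)=+0→XO/OX/OX/XO*
ply 4: XO/OX/OX/XO is terminal +0 (X); from XO/OX/../X. depth 10

PV length from [XO/OX/../X.]: 3 plies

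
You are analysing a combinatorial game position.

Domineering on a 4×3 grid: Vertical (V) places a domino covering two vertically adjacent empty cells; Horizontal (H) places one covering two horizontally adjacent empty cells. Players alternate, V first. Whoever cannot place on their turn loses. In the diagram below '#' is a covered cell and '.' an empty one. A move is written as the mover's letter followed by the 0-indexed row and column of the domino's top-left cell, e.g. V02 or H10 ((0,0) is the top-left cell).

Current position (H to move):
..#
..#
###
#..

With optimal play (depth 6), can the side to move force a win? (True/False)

H winning at [..#/..#/###/#..]: True

p1 H@[..#/..#/###/#..]: H00[###/..#/###/#..]+1* H10[..#/###/###/#..]+1 H31[..#/..#/###/###]-1
p2 V@[###/..#/###/#..] terminal -1; root [..#/..#/###/#..] d6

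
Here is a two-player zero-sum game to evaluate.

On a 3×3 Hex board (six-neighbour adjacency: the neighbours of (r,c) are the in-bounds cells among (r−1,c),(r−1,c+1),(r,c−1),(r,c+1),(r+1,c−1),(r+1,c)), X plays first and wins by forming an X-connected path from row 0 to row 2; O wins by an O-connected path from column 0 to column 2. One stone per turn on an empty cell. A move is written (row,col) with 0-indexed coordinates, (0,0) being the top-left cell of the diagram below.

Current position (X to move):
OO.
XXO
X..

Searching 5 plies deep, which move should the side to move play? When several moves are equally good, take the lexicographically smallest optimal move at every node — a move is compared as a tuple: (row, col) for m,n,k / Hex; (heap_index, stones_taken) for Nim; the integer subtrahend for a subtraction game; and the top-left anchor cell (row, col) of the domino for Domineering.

X's best at [OO./XXO/X..]: (0,2)

ply 1, X at OO./XXO/X.. | (0,2)=+1→OOX/XXO/X..*; (2,1)=-1→OO./XXO/XX.; (2,2)=-1→OO./XXO/X.X
ply 2: OOX/XXO/X.. is terminal -1 (O); from OO./XXO/X.. depth 5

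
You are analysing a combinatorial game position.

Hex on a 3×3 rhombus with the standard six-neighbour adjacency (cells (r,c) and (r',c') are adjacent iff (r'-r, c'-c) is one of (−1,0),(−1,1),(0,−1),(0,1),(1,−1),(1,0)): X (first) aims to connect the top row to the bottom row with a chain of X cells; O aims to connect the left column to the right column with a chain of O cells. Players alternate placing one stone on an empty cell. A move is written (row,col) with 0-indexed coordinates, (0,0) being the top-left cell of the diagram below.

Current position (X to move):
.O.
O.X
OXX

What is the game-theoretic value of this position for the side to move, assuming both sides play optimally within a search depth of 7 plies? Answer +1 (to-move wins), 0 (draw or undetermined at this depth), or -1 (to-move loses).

value(.O./O.X/OXX, X) = +1

ply 1, X at .O./O.X/OXX | (0,0)=-1→XO./O.X/OXX; (0,2)=+1→.OX/O.X/OXX*; (1,1)=-1→.O./OXX/OXX
ply 2: .OX/O.X/OXX is terminal -1 (O); from .O./O.X/OXX depth 7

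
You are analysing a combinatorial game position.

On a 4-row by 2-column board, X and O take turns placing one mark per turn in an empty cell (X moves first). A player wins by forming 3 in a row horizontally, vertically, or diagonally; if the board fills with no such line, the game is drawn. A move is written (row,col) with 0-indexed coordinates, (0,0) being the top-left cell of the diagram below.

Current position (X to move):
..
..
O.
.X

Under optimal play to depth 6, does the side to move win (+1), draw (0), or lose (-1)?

p1 X@[../../O./.X]: (0,0)[X./../O./.X]+0* (0,1)[.X/../O./.X]-1 (1,0)[../X./O./.X]+0 (1,1)[../.X/O./.X]+0 (2,1)[../../OX/.X]+0 (3,0)[../../O./XX]+0
p2 O@[X./../O./.X]: (0,1)[XO/../O./.X]+0* (1,0)[X./O./O./.X]+0 (1,1)[X./.O/O./.X]+0 (2,1)[X./../OO/.X]+0 (3,0)[X./../O./OX]+0
p3 X@[XO/../O./.X]: (1,0)[XO/X./O./.X]+0* (1,1)[XO/.X/O./.X]+0 (2,1)[XO/../OX/.X]+0 (3,0)[XO/../O./XX]+0
p4 O@[XO/X./O./.X]: (1,1)[XO/XO/O./.X]+0* (2,1)[XO/X./OO/.X]+0 (3,0)[XO/X./O./OX]+0
p5 X@[XO/XO/O./.X]: (2,1)[XO/XO/OX/.X]+0* (3,0)[XO/XO/O./XX]-1
p6 O@[XO/XO/OX/.X]: (3,0)[XO/XO/OX/OX]+0*
p7 X@[XO/XO/OX/OX] terminal +0; root [../../O./.X] d6

value(../../O./.X, X) = 0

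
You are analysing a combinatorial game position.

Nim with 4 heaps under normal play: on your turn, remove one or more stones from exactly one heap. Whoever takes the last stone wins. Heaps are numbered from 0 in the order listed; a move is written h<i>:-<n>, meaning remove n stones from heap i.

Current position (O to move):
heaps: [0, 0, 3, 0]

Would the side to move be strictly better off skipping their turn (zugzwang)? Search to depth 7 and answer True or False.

ply 1, O at (0,0,3,0) | h2:-1=-1→(0,0,2,0); h2:-2=-1→(0,0,1,0); h2:-3=+1→(0,0,0,0)*
ply 2: (0,0,0,0) is terminal -1 (X); from (0,0,3,0) depth 7
pass branch (X moves first from the same position):
  | ply 1, X at (0,0,3,0) | h2:-1=-1→(0,0,2,0); h2:-2=-1→(0,0,1,0); h2:-3=+1→(0,0,0,0)*
  | ply 2: (0,0,0,0) is terminal -1 (O); from (0,0,3,0) depth 7
O moving scores +1; O passing scores -1

zugzwang((0,0,3,0), O) = False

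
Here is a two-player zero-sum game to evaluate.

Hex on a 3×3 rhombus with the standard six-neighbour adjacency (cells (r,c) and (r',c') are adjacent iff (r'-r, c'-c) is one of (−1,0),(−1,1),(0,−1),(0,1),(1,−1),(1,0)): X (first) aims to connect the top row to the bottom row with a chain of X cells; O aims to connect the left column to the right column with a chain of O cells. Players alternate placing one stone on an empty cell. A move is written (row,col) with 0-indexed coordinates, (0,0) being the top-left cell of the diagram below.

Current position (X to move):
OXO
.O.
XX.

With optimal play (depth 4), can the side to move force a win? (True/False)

ply 1, X at OXO/.O./XX. | (1,0)=+1→OXO/XO./XX.*; (1,2)=-1→OXO/.OX/XX.; (2,2)=-1→OXO/.O./XXX
ply 2: OXO/XO./XX. is terminal -1 (O); from OXO/.O./XX. depth 4

X winning at [OXO/.O./XX.]: True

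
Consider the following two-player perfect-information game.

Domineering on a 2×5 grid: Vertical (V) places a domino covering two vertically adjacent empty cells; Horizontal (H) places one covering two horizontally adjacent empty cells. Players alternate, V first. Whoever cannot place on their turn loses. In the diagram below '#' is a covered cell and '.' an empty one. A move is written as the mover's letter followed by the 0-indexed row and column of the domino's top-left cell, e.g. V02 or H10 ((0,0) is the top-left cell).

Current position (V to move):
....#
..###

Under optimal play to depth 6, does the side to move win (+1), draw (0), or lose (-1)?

p1 V@[....#/..###]: V00[#...#/#.###]-1 V01[.#..#/.####]+1*
p2 H@[.#..#/.####]: H02[.####/.####]-1*
p3 V@[.####/.####]: V00[#####/#####]+1*
p4 H@[#####/#####] terminal -1; root [....#/..###] d6

value(....#/..###, V) = +1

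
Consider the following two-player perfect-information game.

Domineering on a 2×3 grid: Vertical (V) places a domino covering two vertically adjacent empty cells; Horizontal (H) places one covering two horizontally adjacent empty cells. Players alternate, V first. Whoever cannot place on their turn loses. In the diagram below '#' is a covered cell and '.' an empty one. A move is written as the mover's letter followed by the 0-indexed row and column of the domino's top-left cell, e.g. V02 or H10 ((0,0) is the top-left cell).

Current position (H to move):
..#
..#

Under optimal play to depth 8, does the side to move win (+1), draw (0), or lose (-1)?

value(..#/..#, H) = +1

ply 1, H at ..#/..# | H00=+1→###/..#*; H10=+1→..#/###
ply 2: ###/..# is terminal -1 (V); from ..#/..# depth 8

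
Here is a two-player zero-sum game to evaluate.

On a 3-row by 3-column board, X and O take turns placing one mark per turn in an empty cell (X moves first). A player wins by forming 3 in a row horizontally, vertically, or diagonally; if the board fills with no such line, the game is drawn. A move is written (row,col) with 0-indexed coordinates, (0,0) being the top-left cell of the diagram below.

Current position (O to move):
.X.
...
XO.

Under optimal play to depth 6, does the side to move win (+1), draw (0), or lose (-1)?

p1 O@[.X./.../XO.]: (0,0)[OX./.../XO.]+0* (0,2)[.XO/.../XO.]+0 (1,0)[.X./O../XO.]-1 (1,1)[.X./.O./XO.]-1 (1,2)[.X./..O/XO.]-1 (2,2)[.X./.../XOO]-1
p2 X@[OX./.../XO.]: (0,2)[OXX/.../XO.]+0* (1,0)[OX./X../XO.]+0 (1,1)[OX./.X./XO.]+0 (1,2)[OX./..X/XO.]+0 (2,2)[OX./.../XOX]+0
p3 O@[OXX/.../XO.]: (1,0)[OXX/O../XO.]-1 (1,1)[OXX/.O./XO.]+0* (1,2)[OXX/..O/XO.]-1 (2,2)[OXX/.../XOO]-1
p4 X@[OXX/.O./XO.]: (1,0)[OXX/XO./XO.]-1 (1,2)[OXX/.OX/XO.]-1 (2,2)[OXX/.O./XOX]+0*
p5 O@[OXX/.O./XOX]: (1,0)[OXX/OO./XOX]-1 (1,2)[OXX/.OO/XOX]+0*
p6 X@[OXX/.OO/XOX]: (1,0)[OXX/XOO/XOX]+0*
p7 O@[OXX/XOO/XOX] terminal +0; root [.X./.../XO.] d6

value(.X./.../XO., O) = 0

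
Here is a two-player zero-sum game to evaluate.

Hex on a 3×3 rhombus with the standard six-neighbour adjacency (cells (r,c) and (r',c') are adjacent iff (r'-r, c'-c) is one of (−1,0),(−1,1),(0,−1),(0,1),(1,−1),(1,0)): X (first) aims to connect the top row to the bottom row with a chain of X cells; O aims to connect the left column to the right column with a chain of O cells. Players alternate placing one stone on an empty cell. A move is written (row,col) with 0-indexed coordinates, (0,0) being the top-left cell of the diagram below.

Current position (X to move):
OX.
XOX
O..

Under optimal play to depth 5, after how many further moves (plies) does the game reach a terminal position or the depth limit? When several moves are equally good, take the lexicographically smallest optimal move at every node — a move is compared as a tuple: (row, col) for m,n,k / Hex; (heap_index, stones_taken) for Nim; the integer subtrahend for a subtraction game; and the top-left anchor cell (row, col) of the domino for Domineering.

PV length from [OX./XOX/O..]: 3 plies

[OX./XOX/O..] X move#1: (0,2):+1/OXX/XOX/O..*, (2,1):-1/OX./XOX/OX., (2,2):-1/OX./XOX/O.X
[OXX/XOX/O..] O move#2: (2,1):-1/OXX/XOX/OO.*, (2,2):-1/OXX/XOX/O.O
[OXX/XOX/OO.] X move#3: (2,2):+1/OXX/XOX/OOX*
[OXX/XOX/OOX] end (terminal -1, O#4); searched OX./XOX/O.. to 5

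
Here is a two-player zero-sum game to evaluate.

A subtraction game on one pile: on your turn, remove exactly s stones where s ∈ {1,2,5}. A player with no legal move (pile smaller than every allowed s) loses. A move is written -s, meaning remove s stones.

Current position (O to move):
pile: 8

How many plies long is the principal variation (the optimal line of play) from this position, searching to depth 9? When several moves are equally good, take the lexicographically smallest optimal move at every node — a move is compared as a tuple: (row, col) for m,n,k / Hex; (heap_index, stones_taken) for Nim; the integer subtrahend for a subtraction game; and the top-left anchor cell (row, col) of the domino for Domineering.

PV length from [8]: 5 plies

ply 1, O at 8 | -1=-1→7; -2=+1→6*; -5=+1→3
ply 2, X at 6 | -1=-1→5*; -2=-1→4; -5=-1→1
ply 3, O at 5 | -1=-1→4; -2=+1→3*; -5=+1→0
ply 4, X at 3 | -1=-1→2*; -2=-1→1
ply 5, O at 2 | -1=-1→1; -2=+1→0*
ply 6: 0 is terminal -1 (X); from 8 depth 9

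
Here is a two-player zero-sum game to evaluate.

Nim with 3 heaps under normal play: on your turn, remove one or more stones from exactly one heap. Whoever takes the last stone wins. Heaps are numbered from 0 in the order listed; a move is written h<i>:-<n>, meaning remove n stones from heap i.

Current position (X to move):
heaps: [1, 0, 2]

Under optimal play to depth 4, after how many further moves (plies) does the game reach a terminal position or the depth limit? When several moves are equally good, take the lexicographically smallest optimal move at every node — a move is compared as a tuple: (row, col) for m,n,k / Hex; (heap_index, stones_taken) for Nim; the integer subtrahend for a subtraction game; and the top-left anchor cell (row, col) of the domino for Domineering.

p1 X@[(1,0,2)]: h0:-1[(0,0,2)]-1 h2:-1[(1,0,1)]+1* h2:-2[(1,0,0)]-1
p2 O@[(1,0,1)]: h0:-1[(0,0,1)]-1* h2:-1[(1,0,0)]-1
p3 X@[(0,0,1)]: h2:-1[(0,0,0)]+1*
p4 O@[(0,0,0)] terminal -1; root [(1,0,2)] d4

PV length from [(1,0,2)]: 3 plies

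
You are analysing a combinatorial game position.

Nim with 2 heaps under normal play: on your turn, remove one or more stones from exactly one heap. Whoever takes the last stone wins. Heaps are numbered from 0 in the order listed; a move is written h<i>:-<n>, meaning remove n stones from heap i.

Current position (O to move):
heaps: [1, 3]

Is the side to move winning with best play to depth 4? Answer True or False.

[(1,3)] O move#1: h0:-1:-1/(0,3), h1:-1:-1/(1,2), h1:-2:+1/(1,1)*, h1:-3:-1/(1,0)
[(1,1)] X move#2: h0:-1:-1/(0,1)*, h1:-1:-1/(1,0)
[(0,1)] O move#3: h1:-1:+1/(0,0)*
[(0,0)] end (terminal -1, X#4); searched (1,3) to 4

O winning at [(1,3)]: True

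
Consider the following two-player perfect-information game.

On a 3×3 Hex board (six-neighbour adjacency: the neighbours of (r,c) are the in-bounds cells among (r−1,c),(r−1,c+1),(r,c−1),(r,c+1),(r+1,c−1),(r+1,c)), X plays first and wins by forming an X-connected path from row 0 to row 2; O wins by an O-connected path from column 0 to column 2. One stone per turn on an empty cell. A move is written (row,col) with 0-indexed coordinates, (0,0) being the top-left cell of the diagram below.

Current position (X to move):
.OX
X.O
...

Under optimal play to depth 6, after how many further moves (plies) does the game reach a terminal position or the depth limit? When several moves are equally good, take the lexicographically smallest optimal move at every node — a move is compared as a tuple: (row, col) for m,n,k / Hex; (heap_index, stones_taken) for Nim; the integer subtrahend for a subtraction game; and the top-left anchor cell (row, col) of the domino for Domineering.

p1 X@[.OX/X.O/...]: (0,0)[XOX/X.O/...]-1 (1,1)[.OX/XXO/...]+1* (2,0)[.OX/X.O/X..]+1 (2,1)[.OX/X.O/.X.]-1 (2,2)[.OX/X.O/..X]-1
p2 O@[.OX/XXO/...]: (0,0)[OOX/XXO/...]-1* (2,0)[.OX/XXO/O..]-1 (2,1)[.OX/XXO/.O.]-1 (2,2)[.OX/XXO/..O]-1
p3 X@[OOX/XXO/...]: (2,0)[OOX/XXO/X..]+1* (2,1)[OOX/XXO/.X.]+1 (2,2)[OOX/XXO/..X]+1
p4 O@[OOX/XXO/X..] terminal -1; root [.OX/X.O/...] d6

PV length from [.OX/X.O/...]: 3 plies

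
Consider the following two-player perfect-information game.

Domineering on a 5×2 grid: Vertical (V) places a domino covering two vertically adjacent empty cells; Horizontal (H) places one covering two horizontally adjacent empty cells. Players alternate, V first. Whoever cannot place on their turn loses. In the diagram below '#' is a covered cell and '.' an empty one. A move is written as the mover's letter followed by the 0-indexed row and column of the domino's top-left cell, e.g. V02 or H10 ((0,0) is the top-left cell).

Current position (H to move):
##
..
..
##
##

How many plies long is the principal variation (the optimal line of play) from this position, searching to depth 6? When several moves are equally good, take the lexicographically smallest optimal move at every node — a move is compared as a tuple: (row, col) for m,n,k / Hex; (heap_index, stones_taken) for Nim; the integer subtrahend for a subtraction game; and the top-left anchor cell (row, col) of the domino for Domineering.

p1 H@[##/../../##/##]: H10[##/##/../##/##]+1* H20[##/../##/##/##]+1
p2 V@[##/##/../##/##] terminal -1; root [##/../../##/##] d6

PV length from [##/../../##/##]: 1 ply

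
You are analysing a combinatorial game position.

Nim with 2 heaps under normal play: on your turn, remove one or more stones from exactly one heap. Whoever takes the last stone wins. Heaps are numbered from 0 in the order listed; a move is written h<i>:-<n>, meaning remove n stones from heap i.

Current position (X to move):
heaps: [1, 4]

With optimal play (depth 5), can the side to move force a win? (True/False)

[(1,4)] X move#1: h0:-1:-1/(0,4), h1:-1:-1/(1,3), h1:-2:-1/(1,2), h1:-3:+1/(1,1)*, h1:-4:-1/(1,0)
[(1,1)] O move#2: h0:-1:-1/(0,1)*, h1:-1:-1/(1,0)
[(0,1)] X move#3: h1:-1:+1/(0,0)*
[(0,0)] end (terminal -1, O#4); searched (1,4) to 5

X winning at [(1,4)]: True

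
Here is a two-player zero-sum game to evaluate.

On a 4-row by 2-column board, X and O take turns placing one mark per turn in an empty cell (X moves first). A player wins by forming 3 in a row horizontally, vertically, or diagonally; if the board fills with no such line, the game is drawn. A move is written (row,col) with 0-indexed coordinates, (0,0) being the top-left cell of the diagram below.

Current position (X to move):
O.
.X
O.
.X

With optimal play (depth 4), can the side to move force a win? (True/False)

p1 X@[O./.X/O./.X]: (0,1)[OX/.X/O./.X]-1 (1,0)[O./XX/O./.X]+0 (2,1)[O./.X/OX/.X]+1* (3,0)[O./.X/O./XX]-1
p2 O@[O./.X/OX/.X] terminal -1; root [O./.X/O./.X] d4

X winning at [O./.X/O./.X]: True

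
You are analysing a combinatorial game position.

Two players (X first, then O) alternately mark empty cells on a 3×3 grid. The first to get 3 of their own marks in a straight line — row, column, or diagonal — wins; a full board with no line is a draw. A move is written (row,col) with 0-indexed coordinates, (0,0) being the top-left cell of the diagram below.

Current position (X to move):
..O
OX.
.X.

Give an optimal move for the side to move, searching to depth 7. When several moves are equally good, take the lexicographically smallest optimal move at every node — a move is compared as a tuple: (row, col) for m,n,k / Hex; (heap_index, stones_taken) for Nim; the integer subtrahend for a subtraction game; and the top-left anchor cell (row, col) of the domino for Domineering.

ply 1, X at ..O/OX./.X. | (0,0)=+1→X.O/OX./.X.*; (0,1)=+1→.XO/OX./.X.; (1,2)=+0→..O/OXX/.X.; (2,0)=+1→..O/OX./XX.; (2,2)=+1→..O/OX./.XX
ply 2, O at X.O/OX./.X. | (0,1)=-1→XOO/OX./.X.*; (1,2)=-1→X.O/OXO/.X.; (2,0)=-1→X.O/OX./OX.; (2,2)=-1→X.O/OX./.XO
ply 3, X at XOO/OX./.X. | (1,2)=+0→XOO/OXX/.X.; (2,0)=+0→XOO/OX./XX.; (2,2)=+1→XOO/OX./.XX*
ply 4: XOO/OX./.XX is terminal -1 (O); from ..O/OX./.X. depth 7

X's best at [..O/OX./.X.]: (0,0)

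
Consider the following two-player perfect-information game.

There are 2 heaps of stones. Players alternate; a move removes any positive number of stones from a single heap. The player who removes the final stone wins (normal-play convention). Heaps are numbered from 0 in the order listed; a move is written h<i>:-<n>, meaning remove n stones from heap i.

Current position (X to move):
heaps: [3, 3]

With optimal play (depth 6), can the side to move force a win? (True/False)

ply 1, X at (3,3) | h0:-1=-1→(2,3)*; h0:-2=-1→(1,3); h0:-3=-1→(0,3); h1:-1=-1→(3,2); h1:-2=-1→(3,1); h1:-3=-1→(3,0)
ply 2, O at (2,3) | h0:-1=-1→(1,3); h0:-2=-1→(0,3); h1:-1=+1→(2,2)*; h1:-2=-1→(2,1); h1:-3=-1→(2,0)
ply 3, X at (2,2) | h0:-1=-1→(1,2)*; h0:-2=-1→(0,2); h1:-1=-1→(2,1); h1:-2=-1→(2,0)
ply 4, O at (1,2) | h0:-1=-1→(0,2); h1:-1=+1→(1,1)*; h1:-2=-1→(1,0)
ply 5, X at (1,1) | h0:-1=-1→(0,1)*; h1:-1=-1→(1,0)
ply 6, O at (0,1) | h1:-1=+1→(0,0)*
ply 7: (0,0) is terminal -1 (X); from (3,3) depth 6

X winning at [(3,3)]: False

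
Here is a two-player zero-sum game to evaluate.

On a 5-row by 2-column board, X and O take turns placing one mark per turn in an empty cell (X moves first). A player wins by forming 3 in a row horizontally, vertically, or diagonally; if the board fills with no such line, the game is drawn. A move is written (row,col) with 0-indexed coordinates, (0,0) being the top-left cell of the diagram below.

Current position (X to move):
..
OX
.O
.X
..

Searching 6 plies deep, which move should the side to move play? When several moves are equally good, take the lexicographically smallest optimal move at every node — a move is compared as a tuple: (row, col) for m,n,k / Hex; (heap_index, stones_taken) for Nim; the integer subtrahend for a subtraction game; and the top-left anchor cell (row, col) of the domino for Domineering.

p1 X@[../OX/.O/.X/..]: (0,0)[X./OX/.O/.X/..]+0* (0,1)[.X/OX/.O/.X/..]-1 (2,0)[../OX/XO/.X/..]+0 (3,0)[../OX/.O/XX/..]+0 (4,0)[../OX/.O/.X/X.]-1 (4,1)[../OX/.O/.X/.X]-1
p2 O@[X./OX/.O/.X/..]: (0,1)[XO/OX/.O/.X/..]+0* (2,0)[X./OX/OO/.X/..]+0 (3,0)[X./OX/.O/OX/..]+0 (4,0)[X./OX/.O/.X/O.]+0 (4,1)[X./OX/.O/.X/.O]+0
p3 X@[XO/OX/.O/.X/..]: (2,0)[XO/OX/XO/.X/..]+0* (3,0)[XO/OX/.O/XX/..]+0 (4,0)[XO/OX/.O/.X/X.]+0 (4,1)[XO/OX/.O/.X/.X]+0
p4 O@[XO/OX/XO/.X/..]: (3,0)[XO/OX/XO/OX/..]+0* (4,0)[XO/OX/XO/.X/O.]+0 (4,1)[XO/OX/XO/.X/.O]+0
p5 X@[XO/OX/XO/OX/..]: (4,0)[XO/OX/XO/OX/X.]+0* (4,1)[XO/OX/XO/OX/.X]+0
p6 O@[XO/OX/XO/OX/X.]: (4,1)[XO/OX/XO/OX/XO]+0*
p7 X@[XO/OX/XO/OX/XO] terminal +0; root [../OX/.O/.X/..] d6

X's best at [../OX/.O/.X/..]: (0,0)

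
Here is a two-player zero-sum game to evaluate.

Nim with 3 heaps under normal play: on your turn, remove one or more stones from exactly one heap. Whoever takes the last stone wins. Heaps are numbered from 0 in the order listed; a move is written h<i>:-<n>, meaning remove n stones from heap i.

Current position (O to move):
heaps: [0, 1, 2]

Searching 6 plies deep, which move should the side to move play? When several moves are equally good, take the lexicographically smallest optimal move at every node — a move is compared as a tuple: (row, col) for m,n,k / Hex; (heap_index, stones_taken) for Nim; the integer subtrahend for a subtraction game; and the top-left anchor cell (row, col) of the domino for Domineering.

O's best at [(0,1,2)]: h2:-1

p1 O@[(0,1,2)]: h1:-1[(0,0,2)]-1 h2:-1[(0,1,1)]+1* h2:-2[(0,1,0)]-1
p2 X@[(0,1,1)]: h1:-1[(0,0,1)]-1* h2:-1[(0,1,0)]-1
p3 O@[(0,0,1)]: h2:-1[(0,0,0)]+1*
p4 X@[(0,0,0)] terminal -1; root [(0,1,2)] d6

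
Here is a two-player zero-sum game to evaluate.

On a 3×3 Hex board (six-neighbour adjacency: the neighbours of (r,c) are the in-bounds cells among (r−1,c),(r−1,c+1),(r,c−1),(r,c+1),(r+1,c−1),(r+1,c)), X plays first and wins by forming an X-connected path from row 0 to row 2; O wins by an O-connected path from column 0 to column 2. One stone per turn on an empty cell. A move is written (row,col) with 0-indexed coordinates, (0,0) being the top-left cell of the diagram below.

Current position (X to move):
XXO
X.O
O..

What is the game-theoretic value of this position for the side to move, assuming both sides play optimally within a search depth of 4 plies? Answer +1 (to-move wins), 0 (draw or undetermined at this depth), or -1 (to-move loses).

p1 X@[XXO/X.O/O..]: (1,1)[XXO/XXO/O..]-1* (2,1)[XXO/X.O/OX.]-1 (2,2)[XXO/X.O/O.X]-1
p2 O@[XXO/XXO/O..]: (2,1)[XXO/XXO/OO.]+1* (2,2)[XXO/XXO/O.O]-1
p3 X@[XXO/XXO/OO.] terminal -1; root [XXO/X.O/O..] d4

value(XXO/X.O/O.., X) = -1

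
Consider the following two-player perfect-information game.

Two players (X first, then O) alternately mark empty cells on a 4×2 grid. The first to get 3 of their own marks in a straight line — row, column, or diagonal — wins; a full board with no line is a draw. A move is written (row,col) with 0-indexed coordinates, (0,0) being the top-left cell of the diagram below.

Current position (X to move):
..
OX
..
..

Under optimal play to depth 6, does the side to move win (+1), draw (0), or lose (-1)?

[../OX/../..] X move#1: (0,0):+0/X./OX/../.., (0,1):+0/.X/OX/../.., (2,0):+0/../OX/X./.., (2,1):+1/../OX/.X/..*, (3,0):+0/../OX/../X., (3,1):+0/../OX/../.X
[../OX/.X/..] O move#2: (0,0):-1/O./OX/.X/..*, (0,1):-1/.O/OX/.X/.., (2,0):-1/../OX/OX/.., (3,0):-1/../OX/.X/O., (3,1):-1/../OX/.X/.O
[O./OX/.X/..] X move#3: (0,1):+1/OX/OX/.X/..*, (2,0):+1/O./OX/XX/.., (3,0):-1/O./OX/.X/X., (3,1):+1/O./OX/.X/.X
[OX/OX/.X/..] end (terminal -1, O#4); searched ../OX/../.. to 6

value(../OX/../.., X) = +1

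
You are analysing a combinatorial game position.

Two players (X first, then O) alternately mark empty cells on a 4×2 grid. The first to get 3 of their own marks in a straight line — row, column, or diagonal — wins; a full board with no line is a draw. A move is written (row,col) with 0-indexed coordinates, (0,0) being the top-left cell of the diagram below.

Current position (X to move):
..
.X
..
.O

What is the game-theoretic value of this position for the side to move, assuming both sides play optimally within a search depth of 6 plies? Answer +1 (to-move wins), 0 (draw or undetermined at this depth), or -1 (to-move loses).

ply 1, X at ../.X/../.O | (0,0)=+0→X./.X/../.O*; (0,1)=+0→.X/.X/../.O; (1,0)=+0→../XX/../.O; (2,0)=+0→../.X/X./.O; (2,1)=+0→../.X/.X/.O; (3,0)=+0→../.X/../XO
ply 2, O at X./.X/../.O | (0,1)=+0→XO/.X/../.O*; (1,0)=+0→X./OX/../.O; (2,0)=+0→X./.X/O./.O; (2,1)=+0→X./.X/.O/.O; (3,0)=+0→X./.X/../OO
ply 3, X at XO/.X/../.O | (1,0)=+0→XO/XX/../.O*; (2,0)=+0→XO/.X/X./.O; (2,1)=+0→XO/.X/.X/.O; (3,0)=+0→XO/.X/../XO
ply 4, O at XO/XX/../.O | (2,0)=+0→XO/XX/O./.O*; (2,1)=-1→XO/XX/.O/.O; (3,0)=-1→XO/XX/../OO
ply 5, X at XO/XX/O./.O | (2,1)=+0→XO/XX/OX/.O*; (3,0)=+0→XO/XX/O./XO
ply 6, O at XO/XX/OX/.O | (3,0)=+0→XO/XX/OX/OO*
ply 7: XO/XX/OX/OO is terminal +0 (X); from ../.X/../.O depth 6

value(../.X/../.O, X) = 0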